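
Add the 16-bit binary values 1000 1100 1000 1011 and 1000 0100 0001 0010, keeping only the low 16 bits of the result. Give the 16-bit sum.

  1000110010001011
+ 1000010000010010
= 0001000010011101  (discard carry-out 1)

0001000010011101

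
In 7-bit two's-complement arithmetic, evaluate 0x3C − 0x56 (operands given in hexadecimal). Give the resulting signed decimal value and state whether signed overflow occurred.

-26; overflow

0x3C = 0111100 = 60 (signed)
0x56 = 1010110 = -42 (signed)
Subtract via negate-and-add: invert 1010110 + 1 = 0101010 (i.e. 42).
  0111100
+ 0101010
= 1100110
Result 1100110: MSB = 1 → 102 − 128 = -26.
Both addends (after negating the subtrahend) are non-negative but the stored result is negative: signed overflow. The true value 60 − (-42) = 102 lies outside [-64, 63].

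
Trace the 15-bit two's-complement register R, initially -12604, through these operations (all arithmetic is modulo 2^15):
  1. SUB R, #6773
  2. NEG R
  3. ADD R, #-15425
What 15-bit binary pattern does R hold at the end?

Start: R = -12604 = 100111011000100.
R = -12604 − 6773 = -19377; wraps to 13391 = 011010001001111
R = −(13391) = -13391 = 100101110110001
R = -13391 + (-15425) = -28816; wraps to 3952 = 000111101110000

000111101110000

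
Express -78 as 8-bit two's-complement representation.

|-78| = 78 = 01001110 in 8 bits.
Invert the bits: 10110001. Add 1: 10110010.

10110010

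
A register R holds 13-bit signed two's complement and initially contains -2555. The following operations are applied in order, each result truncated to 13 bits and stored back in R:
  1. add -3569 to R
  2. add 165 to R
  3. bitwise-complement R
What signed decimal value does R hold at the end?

-2234

Start: R = -2555 = 1011000000101.
R = -2555 + (-3569) = -6124; wraps to 2068 = 0100000010100
R = 2068 + 165 = 2233 = 0100010111001
R = NOT 0100010111001 = 1011101000110 = -2234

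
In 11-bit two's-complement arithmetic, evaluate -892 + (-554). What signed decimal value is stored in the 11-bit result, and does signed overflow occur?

602; overflow

-892 → 10010000100
-554 → 10111010110
  10010000100
+ 10111010110
= 01001011010  (discard carry-out 1)
Result 01001011010: MSB = 0 → value 602.
Both addends are negative but the stored result is non-negative: signed overflow. The true value -892 + (-554) = -1446 lies outside [-1024, 1023].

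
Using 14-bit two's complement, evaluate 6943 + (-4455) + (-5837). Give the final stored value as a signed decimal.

-3349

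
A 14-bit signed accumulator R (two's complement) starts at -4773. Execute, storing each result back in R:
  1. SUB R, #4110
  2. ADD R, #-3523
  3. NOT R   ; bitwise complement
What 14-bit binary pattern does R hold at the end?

Start: R = -4773 = 10110101011011.
R = -4773 − 4110 = -8883; wraps to 7501 = 01110101001101
R = 7501 + (-3523) = 3978 = 00111110001010
R = NOT 00111110001010 = 11000001110101 = -3979

11000001110101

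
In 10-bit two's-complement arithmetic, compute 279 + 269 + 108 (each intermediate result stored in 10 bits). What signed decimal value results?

-368

279 + 269 = 548 → wraps to -476 (1000100100)
-476 + 108 = -368 (1010010000)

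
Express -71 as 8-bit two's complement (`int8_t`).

|-71| = 71 = 01000111 in 8 bits.
Invert the bits: 10111000. Add 1: 10111001.
Check: 10111001 reads as 185 − 256 = -71.

10111001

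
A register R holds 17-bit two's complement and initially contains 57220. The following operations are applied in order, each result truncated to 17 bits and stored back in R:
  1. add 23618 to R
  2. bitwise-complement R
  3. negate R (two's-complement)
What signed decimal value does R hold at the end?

-50233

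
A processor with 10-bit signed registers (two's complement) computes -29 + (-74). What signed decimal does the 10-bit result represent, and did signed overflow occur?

-103; no overflow

-29 → 1111100011
-74 → 1110110110
  1111100011
+ 1110110110
= 1110011001  (discard carry-out 1)
Result 1110011001: MSB = 1 → 921 − 1024 = -103.
Both addends are negative and so is the stored result: no signed overflow.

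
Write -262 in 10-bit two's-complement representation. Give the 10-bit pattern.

|-262| = 262 = 0100000110 in 10 bits.
Invert the bits: 1011111001. Add 1: 1011111010.
Check: 1011111010 reads as 762 − 1024 = -262.

1011111010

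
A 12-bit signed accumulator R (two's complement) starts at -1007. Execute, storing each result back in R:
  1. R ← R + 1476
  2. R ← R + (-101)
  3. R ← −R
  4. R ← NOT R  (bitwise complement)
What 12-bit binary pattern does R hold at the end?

000101101111

Start: R = -1007 = 110000010001.
R = -1007 + 1476 = 469 = 000111010101
R = 469 + (-101) = 368 = 000101110000
R = −(368) = -368 = 111010010000
R = NOT 111010010000 = 000101101111 = 367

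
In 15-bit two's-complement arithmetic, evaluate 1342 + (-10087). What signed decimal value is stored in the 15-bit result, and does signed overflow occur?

-8745; no overflow

1342 → 000010100111110
-10087 → 101100010011001
  000010100111110
+ 101100010011001
= 101110111010111
Result 101110111010111: MSB = 1 → 24023 − 32768 = -8745.
Addends have opposite signs, so signed overflow cannot occur.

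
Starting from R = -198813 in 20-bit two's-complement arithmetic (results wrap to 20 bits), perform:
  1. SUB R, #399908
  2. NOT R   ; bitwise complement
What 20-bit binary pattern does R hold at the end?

10010010001011000000

Start: R = -198813 = 11001111011101100011.
R = -198813 − 399908 = -598721; wraps to 449855 = 01101101110100111111
R = NOT 01101101110100111111 = 10010010001011000000 = -449856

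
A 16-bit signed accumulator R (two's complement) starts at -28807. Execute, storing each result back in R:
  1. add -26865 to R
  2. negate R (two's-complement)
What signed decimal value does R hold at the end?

Start: R = -28807 = 1000111101111001.
R = -28807 + (-26865) = -55672; wraps to 9864 = 0010011010001000
R = −(9864) = -9864 = 1101100101111000

-9864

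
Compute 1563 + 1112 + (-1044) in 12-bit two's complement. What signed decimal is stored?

1563 + 1112 = 2675 → wraps to -1421 (101001110011)
-1421 + (-1044) = -2465 → wraps to 1631 (011001011111)

1631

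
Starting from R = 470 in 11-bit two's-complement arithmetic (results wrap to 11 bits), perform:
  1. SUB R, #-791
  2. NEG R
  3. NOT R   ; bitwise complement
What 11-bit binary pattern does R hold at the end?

10011101100

Start: R = 470 = 00111010110.
R = 470 − (-791) = 1261; wraps to -787 = 10011101101
R = −(-787) = 787 = 01100010011
R = NOT 01100010011 = 10011101100 = -788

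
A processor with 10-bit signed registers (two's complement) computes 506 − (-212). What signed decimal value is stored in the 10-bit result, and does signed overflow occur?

506 → 0111111010
-212 → 1100101100
Subtract via negate-and-add: invert 1100101100 + 1 = 0011010100 (i.e. 212).
  0111111010
+ 0011010100
= 1011001110
Result 1011001110: MSB = 1 → 718 − 1024 = -306.
Both addends (after negating the subtrahend) are non-negative but the stored result is negative: signed overflow. The true value 506 − (-212) = 718 lies outside [-512, 511].

-306; overflow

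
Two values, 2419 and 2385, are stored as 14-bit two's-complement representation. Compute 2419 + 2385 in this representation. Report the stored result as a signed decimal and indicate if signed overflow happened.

4804; no overflow

2419 → 00100101110011
2385 → 00100101010001
  00100101110011
+ 00100101010001
= 01001011000100
Result 01001011000100: MSB = 0 → value 4804.
Both addends are non-negative and so is the stored result: no signed overflow.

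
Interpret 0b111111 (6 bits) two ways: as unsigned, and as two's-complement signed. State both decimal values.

unsigned = 63, signed = -1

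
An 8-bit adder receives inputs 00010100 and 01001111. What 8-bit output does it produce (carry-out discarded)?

  00010100
+ 01001111
= 01100011

01100011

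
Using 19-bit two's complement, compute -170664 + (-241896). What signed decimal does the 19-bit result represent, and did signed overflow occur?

-170664 → 1010110010101011000
-241896 → 1000100111100011000
  1010110010101011000
+ 1000100111100011000
= 0011011010001110000  (discard carry-out 1)
Result 0011011010001110000: MSB = 0 → value 111728.
Both addends are negative but the stored result is non-negative: signed overflow. The true value -170664 + (-241896) = -412560 lies outside [-262144, 262143].

111728; overflow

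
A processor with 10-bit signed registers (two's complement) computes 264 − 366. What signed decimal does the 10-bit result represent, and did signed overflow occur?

264 → 0100001000
366 → 0101101110
Subtract via negate-and-add: invert 0101101110 + 1 = 1010010010 (i.e. -366).
  0100001000
+ 1010010010
= 1110011010
Result 1110011010: MSB = 1 → 922 − 1024 = -102.
Addends (after negating the subtrahend) have opposite signs, so signed overflow cannot occur.

-102; no overflow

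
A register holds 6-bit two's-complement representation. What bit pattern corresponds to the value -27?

100101

|-27| = 27 = 011011 in 6 bits.
Invert the bits: 100100. Add 1: 100101.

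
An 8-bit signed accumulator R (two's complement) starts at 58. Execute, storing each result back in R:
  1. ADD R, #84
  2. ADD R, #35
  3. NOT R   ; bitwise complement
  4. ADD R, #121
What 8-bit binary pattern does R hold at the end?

Start: R = 58 = 00111010.
R = 58 + 84 = 142; wraps to -114 = 10001110
R = -114 + 35 = -79 = 10110001
R = NOT 10110001 = 01001110 = 78
R = 78 + 121 = 199; wraps to -57 = 11000111

11000111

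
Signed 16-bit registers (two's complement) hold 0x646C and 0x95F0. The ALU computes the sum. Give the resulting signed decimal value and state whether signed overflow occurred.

-1444; no overflow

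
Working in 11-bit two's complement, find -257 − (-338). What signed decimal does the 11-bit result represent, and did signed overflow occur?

81; no overflow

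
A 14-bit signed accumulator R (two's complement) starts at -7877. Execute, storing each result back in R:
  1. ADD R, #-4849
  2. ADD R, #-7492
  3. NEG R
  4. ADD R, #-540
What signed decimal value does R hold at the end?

3294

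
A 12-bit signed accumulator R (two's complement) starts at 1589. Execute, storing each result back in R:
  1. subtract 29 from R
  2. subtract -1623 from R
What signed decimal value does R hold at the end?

Start: R = 1589 = 011000110101.
R = 1589 − 29 = 1560 = 011000011000
R = 1560 − (-1623) = 3183; wraps to -913 = 110001101111

-913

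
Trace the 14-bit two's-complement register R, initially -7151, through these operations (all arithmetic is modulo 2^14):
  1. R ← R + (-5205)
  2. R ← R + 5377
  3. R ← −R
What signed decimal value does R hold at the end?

Start: R = -7151 = 10010000010001.
R = -7151 + (-5205) = -12356; wraps to 4028 = 00111110111100
R = 4028 + 5377 = 9405; wraps to -6979 = 10010010111101
R = −(-6979) = 6979 = 01101101000011

6979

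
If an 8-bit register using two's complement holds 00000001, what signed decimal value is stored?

MSB is 0, so the value is non-negative: 00000001 = 1.

1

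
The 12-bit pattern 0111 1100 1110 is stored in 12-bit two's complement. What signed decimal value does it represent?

MSB is 0, so the value is non-negative: 011111001110 = 1998.

1998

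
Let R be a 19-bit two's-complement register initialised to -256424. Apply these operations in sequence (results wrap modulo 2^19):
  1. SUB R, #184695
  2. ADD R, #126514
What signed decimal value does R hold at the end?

209683

Start: R = -256424 = 1000001011001011000.
R = -256424 − 184695 = -441119; wraps to 83169 = 0010100010011100001
R = 83169 + 126514 = 209683 = 0110011001100010011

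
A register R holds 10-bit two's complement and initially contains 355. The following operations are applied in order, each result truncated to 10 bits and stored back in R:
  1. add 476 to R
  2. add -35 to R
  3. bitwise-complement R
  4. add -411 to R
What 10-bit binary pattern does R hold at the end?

1101001000

Start: R = 355 = 0101100011.
R = 355 + 476 = 831; wraps to -193 = 1100111111
R = -193 + (-35) = -228 = 1100011100
R = NOT 1100011100 = 0011100011 = 227
R = 227 + (-411) = -184 = 1101001000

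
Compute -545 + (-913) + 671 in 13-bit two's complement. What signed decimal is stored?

-787

-545 + (-913) = -1458 (1101001001110)
-1458 + 671 = -787 (1110011101101)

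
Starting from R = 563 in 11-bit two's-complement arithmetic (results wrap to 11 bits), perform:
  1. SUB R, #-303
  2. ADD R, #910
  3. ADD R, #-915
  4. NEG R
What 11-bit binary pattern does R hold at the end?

10010100011

Start: R = 563 = 01000110011.
R = 563 − (-303) = 866 = 01101100010
R = 866 + 910 = 1776; wraps to -272 = 11011110000
R = -272 + (-915) = -1187; wraps to 861 = 01101011101
R = −(861) = -861 = 10010100011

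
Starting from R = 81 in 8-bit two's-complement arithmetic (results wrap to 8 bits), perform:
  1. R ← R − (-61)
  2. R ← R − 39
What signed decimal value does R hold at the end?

103

Start: R = 81 = 01010001.
R = 81 − (-61) = 142; wraps to -114 = 10001110
R = -114 − 39 = -153; wraps to 103 = 01100111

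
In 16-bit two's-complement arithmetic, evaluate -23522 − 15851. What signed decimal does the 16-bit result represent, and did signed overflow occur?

-23522 → 1010010000011110
15851 → 0011110111101011
Subtract via negate-and-add: invert 0011110111101011 + 1 = 1100001000010101 (i.e. -15851).
  1010010000011110
+ 1100001000010101
= 0110011000110011  (discard carry-out 1)
Result 0110011000110011: MSB = 0 → value 26163.
Both addends (after negating the subtrahend) are negative but the stored result is non-negative: signed overflow. The true value -23522 − 15851 = -39373 lies outside [-32768, 32767].

26163; overflow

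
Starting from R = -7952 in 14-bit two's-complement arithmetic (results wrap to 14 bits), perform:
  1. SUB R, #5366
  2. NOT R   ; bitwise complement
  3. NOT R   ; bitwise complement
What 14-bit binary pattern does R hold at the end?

00101111111010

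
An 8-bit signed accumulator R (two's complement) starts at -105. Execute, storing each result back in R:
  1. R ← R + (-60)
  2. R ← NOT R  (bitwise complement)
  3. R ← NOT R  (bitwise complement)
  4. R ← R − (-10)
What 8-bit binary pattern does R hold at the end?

01100101

Start: R = -105 = 10010111.
R = -105 + (-60) = -165; wraps to 91 = 01011011
R = NOT 01011011 = 10100100 = -92
R = NOT 10100100 = 01011011 = 91
R = 91 − (-10) = 101 = 01100101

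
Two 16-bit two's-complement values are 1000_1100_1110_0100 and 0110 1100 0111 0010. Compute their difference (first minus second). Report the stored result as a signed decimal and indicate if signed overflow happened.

1000_1100_1110_0100 → 1000110011100100 = -29468 (signed)
0110 1100 0111 0010 → 0110110001110010 = 27762 (signed)
Subtract via negate-and-add: invert 0110110001110010 + 1 = 1001001110001110 (i.e. -27762).
  1000110011100100
+ 1001001110001110
= 0010000001110010  (discard carry-out 1)
Result 0010000001110010: MSB = 0 → value 8306.
Both addends (after negating the subtrahend) are negative but the stored result is non-negative: signed overflow. The true value -29468 − 27762 = -57230 lies outside [-32768, 32767].

8306; overflow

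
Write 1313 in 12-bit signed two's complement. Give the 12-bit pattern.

1313 is non-negative, so write it directly in 12 bits: 010100100001.

010100100001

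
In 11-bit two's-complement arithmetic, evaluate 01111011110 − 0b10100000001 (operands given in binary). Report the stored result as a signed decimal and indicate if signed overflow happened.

01111011110 = 990 (signed)
0b10100000001 → 10100000001 = -767 (signed)
Subtract via negate-and-add: invert 10100000001 + 1 = 01011111111 (i.e. 767).
  01111011110
+ 01011111111
= 11011011101
Result 11011011101: MSB = 1 → 1757 − 2048 = -291.
Both addends (after negating the subtrahend) are non-negative but the stored result is negative: signed overflow. The true value 990 − (-767) = 1757 lies outside [-1024, 1023].

-291; overflow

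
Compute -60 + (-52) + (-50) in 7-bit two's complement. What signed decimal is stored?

-34

-60 + (-52) = -112 → wraps to 16 (0010000)
16 + (-50) = -34 (1011110)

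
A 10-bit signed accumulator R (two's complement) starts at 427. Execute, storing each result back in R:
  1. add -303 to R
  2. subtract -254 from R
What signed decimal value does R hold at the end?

378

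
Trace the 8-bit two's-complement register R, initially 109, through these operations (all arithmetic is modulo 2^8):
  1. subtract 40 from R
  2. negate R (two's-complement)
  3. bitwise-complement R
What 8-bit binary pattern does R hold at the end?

01000100

Start: R = 109 = 01101101.
R = 109 − 40 = 69 = 01000101
R = −(69) = -69 = 10111011
R = NOT 10111011 = 01000100 = 68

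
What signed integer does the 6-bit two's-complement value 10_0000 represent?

MSB is 1, so the value is negative.
Unsigned reading: 32. Subtract 2^6 = 64: 32 − 64 = -32.

-32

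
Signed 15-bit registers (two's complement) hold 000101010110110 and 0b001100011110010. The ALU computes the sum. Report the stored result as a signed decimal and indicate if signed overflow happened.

9128; no overflow

000101010110110 = 2742 (signed)
0b001100011110010 → 001100011110010 = 6386 (signed)
  000101010110110
+ 001100011110010
= 010001110101000
Result 010001110101000: MSB = 0 → value 9128.
Both addends are non-negative and so is the stored result: no signed overflow.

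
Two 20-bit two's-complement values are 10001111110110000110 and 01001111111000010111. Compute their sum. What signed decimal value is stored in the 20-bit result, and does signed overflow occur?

10001111110110000110 = -459386 (signed)
01001111111000010111 = 327191 (signed)
  10001111110110000110
+ 01001111111000010111
= 11011111101110011101
Result 11011111101110011101: MSB = 1 → 916381 − 1048576 = -132195.
Addends have opposite signs, so signed overflow cannot occur.

-132195; no overflow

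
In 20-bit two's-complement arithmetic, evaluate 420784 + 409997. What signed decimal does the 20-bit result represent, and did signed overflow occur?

-217795; overflow

420784 → 01100110101110110000
409997 → 01100100000110001101
  01100110101110110000
+ 01100100000110001101
= 11001010110100111101
Result 11001010110100111101: MSB = 1 → 830781 − 1048576 = -217795.
Both addends are non-negative but the stored result is negative: signed overflow. The true value 420784 + 409997 = 830781 lies outside [-524288, 524287].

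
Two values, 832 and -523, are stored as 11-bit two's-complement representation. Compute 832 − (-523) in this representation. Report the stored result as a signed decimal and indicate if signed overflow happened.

832 → 01101000000
-523 → 10111110101
Subtract via negate-and-add: invert 10111110101 + 1 = 01000001011 (i.e. 523).
  01101000000
+ 01000001011
= 10101001011
Result 10101001011: MSB = 1 → 1355 − 2048 = -693.
Both addends (after negating the subtrahend) are non-negative but the stored result is negative: signed overflow. The true value 832 − (-523) = 1355 lies outside [-1024, 1023].

-693; overflow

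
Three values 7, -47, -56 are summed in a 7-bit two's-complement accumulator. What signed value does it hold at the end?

7 + (-47) = -40 (1011000)
-40 + (-56) = -96 → wraps to 32 (0100000)

32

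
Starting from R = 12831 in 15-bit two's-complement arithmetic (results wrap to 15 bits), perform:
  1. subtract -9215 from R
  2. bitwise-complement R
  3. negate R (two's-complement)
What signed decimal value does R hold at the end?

-10721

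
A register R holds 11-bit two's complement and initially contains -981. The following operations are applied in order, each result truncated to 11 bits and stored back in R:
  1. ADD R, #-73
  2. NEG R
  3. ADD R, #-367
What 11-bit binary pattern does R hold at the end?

01010101111

Start: R = -981 = 10000101011.
R = -981 + (-73) = -1054; wraps to 994 = 01111100010
R = −(994) = -994 = 10000011110
R = -994 + (-367) = -1361; wraps to 687 = 01010101111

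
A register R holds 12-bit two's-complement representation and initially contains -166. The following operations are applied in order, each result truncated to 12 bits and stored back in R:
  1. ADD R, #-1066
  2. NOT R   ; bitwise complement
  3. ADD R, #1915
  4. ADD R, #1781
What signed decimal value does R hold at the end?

Start: R = -166 = 111101011010.
R = -166 + (-1066) = -1232 = 101100110000
R = NOT 101100110000 = 010011001111 = 1231
R = 1231 + 1915 = 3146; wraps to -950 = 110001001010
R = -950 + 1781 = 831 = 001100111111

831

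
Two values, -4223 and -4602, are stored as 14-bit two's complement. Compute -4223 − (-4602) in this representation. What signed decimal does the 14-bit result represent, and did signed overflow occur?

379; no overflow

-4223 → 10111110000001
-4602 → 10111000000110
Subtract via negate-and-add: invert 10111000000110 + 1 = 01000111111010 (i.e. 4602).
  10111110000001
+ 01000111111010
= 00000101111011  (discard carry-out 1)
Result 00000101111011: MSB = 0 → value 379.
Addends (after negating the subtrahend) have opposite signs, so signed overflow cannot occur.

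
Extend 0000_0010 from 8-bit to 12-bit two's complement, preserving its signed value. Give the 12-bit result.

000000000010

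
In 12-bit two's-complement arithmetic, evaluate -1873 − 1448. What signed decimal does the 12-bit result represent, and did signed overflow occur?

775; overflow

-1873 → 100010101111
1448 → 010110101000
Subtract via negate-and-add: invert 010110101000 + 1 = 101001011000 (i.e. -1448).
  100010101111
+ 101001011000
= 001100000111  (discard carry-out 1)
Result 001100000111: MSB = 0 → value 775.
Both addends (after negating the subtrahend) are negative but the stored result is non-negative: signed overflow. The true value -1873 − 1448 = -3321 lies outside [-2048, 2047].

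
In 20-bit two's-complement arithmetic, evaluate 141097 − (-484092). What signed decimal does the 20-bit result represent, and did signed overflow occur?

-423387; overflow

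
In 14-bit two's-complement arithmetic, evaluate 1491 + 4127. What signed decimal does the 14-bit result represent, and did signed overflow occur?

1491 → 00010111010011
4127 → 01000000011111
  00010111010011
+ 01000000011111
= 01010111110010
Result 01010111110010: MSB = 0 → value 5618.
Both addends are non-negative and so is the stored result: no signed overflow.

5618; no overflow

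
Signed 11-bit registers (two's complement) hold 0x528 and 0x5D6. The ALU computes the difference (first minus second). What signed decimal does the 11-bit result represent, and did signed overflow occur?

-174; no overflow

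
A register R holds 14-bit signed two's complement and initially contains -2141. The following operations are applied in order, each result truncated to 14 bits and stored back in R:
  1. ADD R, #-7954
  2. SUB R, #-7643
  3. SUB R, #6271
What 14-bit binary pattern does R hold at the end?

01110111101101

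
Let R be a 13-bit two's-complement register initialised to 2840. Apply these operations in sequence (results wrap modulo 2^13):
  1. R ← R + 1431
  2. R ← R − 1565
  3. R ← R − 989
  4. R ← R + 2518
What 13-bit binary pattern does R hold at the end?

Start: R = 2840 = 0101100011000.
R = 2840 + 1431 = 4271; wraps to -3921 = 1000010101111
R = -3921 − 1565 = -5486; wraps to 2706 = 0101010010010
R = 2706 − 989 = 1717 = 0011010110101
R = 1717 + 2518 = 4235; wraps to -3957 = 1000010001011

1000010001011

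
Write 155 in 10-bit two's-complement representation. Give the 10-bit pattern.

155 is non-negative, so write it directly in 10 bits: 0010011011.

0010011011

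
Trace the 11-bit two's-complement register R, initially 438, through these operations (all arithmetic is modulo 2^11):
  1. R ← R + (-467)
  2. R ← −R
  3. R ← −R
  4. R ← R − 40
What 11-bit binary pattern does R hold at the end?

11110111011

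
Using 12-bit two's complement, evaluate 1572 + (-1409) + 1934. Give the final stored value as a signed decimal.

-1999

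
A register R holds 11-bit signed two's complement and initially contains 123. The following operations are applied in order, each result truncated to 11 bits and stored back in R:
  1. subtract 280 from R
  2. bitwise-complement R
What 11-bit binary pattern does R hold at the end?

Start: R = 123 = 00001111011.
R = 123 − 280 = -157 = 11101100011
R = NOT 11101100011 = 00010011100 = 156

00010011100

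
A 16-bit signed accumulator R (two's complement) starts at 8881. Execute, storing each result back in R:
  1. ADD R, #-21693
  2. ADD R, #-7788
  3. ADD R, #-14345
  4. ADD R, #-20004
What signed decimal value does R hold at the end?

Start: R = 8881 = 0010001010110001.
R = 8881 + (-21693) = -12812 = 1100110111110100
R = -12812 + (-7788) = -20600 = 1010111110001000
R = -20600 + (-14345) = -34945; wraps to 30591 = 0111011101111111
R = 30591 + (-20004) = 10587 = 0010100101011011

10587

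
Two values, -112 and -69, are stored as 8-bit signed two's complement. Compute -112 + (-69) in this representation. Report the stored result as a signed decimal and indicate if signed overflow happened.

-112 → 10010000
-69 → 10111011
  10010000
+ 10111011
= 01001011  (discard carry-out 1)
Result 01001011: MSB = 0 → value 75.
Both addends are negative but the stored result is non-negative: signed overflow. The true value -112 + (-69) = -181 lies outside [-128, 127].

75; overflow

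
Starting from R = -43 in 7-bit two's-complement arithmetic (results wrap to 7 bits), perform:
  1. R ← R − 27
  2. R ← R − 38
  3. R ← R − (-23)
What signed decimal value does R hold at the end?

Start: R = -43 = 1010101.
R = -43 − 27 = -70; wraps to 58 = 0111010
R = 58 − 38 = 20 = 0010100
R = 20 − (-23) = 43 = 0101011

43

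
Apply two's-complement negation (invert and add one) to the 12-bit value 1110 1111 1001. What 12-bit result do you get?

000100000111

Invert: 000100000110. Add 1: 000100000111.
Check: 111011111001 = -263, 000100000111 = 263.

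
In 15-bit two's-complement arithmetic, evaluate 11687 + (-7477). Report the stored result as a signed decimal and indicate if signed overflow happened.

4210; no overflow

11687 → 010110110100111
-7477 → 110001011001011
  010110110100111
+ 110001011001011
= 001000001110010  (discard carry-out 1)
Result 001000001110010: MSB = 0 → value 4210.
Addends have opposite signs, so signed overflow cannot occur.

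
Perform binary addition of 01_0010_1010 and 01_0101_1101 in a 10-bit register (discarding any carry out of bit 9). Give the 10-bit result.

1010000111

  0100101010
+ 0101011101
= 1010000111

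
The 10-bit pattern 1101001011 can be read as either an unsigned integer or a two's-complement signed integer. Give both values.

unsigned = 843, signed = -181

Unsigned: 1101001011 = 843.
Signed: MSB=1 → 843 − 1024 = -181.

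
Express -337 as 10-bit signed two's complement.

|-337| = 337 = 0101010001 in 10 bits.
Invert the bits: 1010101110. Add 1: 1010101111.
Check: 1010101111 reads as 687 − 1024 = -337.

1010101111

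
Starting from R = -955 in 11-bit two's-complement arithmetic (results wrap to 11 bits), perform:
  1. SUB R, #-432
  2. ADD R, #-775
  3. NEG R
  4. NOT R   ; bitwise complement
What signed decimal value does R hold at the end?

Start: R = -955 = 10001000101.
R = -955 − (-432) = -523 = 10111110101
R = -523 + (-775) = -1298; wraps to 750 = 01011101110
R = −(750) = -750 = 10100010010
R = NOT 10100010010 = 01011101101 = 749

749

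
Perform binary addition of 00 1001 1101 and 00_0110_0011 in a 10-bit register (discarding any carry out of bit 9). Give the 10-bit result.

  0010011101
+ 0001100011
= 0100000000

0100000000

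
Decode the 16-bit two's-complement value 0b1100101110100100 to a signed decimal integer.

MSB is 1, so the value is negative.
Invert: 0011010001011011. Add 1: 0011010001011100 = 13404. So the value is −13404.

-13404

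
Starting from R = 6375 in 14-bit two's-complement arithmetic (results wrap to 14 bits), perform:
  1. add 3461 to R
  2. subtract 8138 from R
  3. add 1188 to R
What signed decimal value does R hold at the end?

2886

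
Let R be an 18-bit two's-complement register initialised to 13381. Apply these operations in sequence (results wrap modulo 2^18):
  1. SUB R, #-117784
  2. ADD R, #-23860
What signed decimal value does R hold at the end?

107305

Start: R = 13381 = 000011010001000101.
R = 13381 − (-117784) = 131165; wraps to -130979 = 100000000001011101
R = -130979 + (-23860) = -154839; wraps to 107305 = 011010001100101001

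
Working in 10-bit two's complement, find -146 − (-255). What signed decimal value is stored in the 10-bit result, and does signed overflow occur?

-146 → 1101101110
-255 → 1100000001
Subtract via negate-and-add: invert 1100000001 + 1 = 0011111111 (i.e. 255).
  1101101110
+ 0011111111
= 0001101101  (discard carry-out 1)
Result 0001101101: MSB = 0 → value 109.
Addends (after negating the subtrahend) have opposite signs, so signed overflow cannot occur.

109; no overflow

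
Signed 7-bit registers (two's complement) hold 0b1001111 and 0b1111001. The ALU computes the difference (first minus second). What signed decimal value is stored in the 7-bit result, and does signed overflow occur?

-42; no overflow

0b1001111 → 1001111 = -49 (signed)
0b1111001 → 1111001 = -7 (signed)
Subtract via negate-and-add: invert 1111001 + 1 = 0000111 (i.e. 7).
  1001111
+ 0000111
= 1010110
Result 1010110: MSB = 1 → 86 − 128 = -42.
Addends (after negating the subtrahend) have opposite signs, so signed overflow cannot occur.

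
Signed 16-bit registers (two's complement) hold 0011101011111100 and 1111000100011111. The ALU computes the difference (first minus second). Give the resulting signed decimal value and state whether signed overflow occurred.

0011101011111100 = 15100 (signed)
1111000100011111 = -3809 (signed)
Subtract via negate-and-add: invert 1111000100011111 + 1 = 0000111011100001 (i.e. 3809).
  0011101011111100
+ 0000111011100001
= 0100100111011101
Result 0100100111011101: MSB = 0 → value 18909.
Both addends (after negating the subtrahend) are non-negative and so is the stored result: no signed overflow.

18909; no overflow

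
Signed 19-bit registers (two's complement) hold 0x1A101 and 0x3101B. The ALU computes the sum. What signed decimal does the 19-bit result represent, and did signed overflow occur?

-216804; overflow

0x1A101 = 0011010000100000001 = 106753 (signed)
0x3101B = 0110001000000011011 = 200731 (signed)
  0011010000100000001
+ 0110001000000011011
= 1001011000100011100
Result 1001011000100011100: MSB = 1 → 307484 − 524288 = -216804.
Both addends are non-negative but the stored result is negative: signed overflow. The true value 106753 + 200731 = 307484 lies outside [-262144, 262143].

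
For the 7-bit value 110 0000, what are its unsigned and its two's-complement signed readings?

unsigned = 96, signed = -32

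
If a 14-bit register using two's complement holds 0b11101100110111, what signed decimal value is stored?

-1225

MSB is 1, so the value is negative.
Invert: 00010011001000. Add 1: 00010011001001 = 1225. So the value is −1225.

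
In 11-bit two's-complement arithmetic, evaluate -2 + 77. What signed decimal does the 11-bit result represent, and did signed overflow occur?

75; no overflow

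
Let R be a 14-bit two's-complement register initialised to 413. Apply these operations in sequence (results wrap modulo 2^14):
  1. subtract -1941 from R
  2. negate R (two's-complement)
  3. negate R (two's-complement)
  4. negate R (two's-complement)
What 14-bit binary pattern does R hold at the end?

11011011001110

Start: R = 413 = 00000110011101.
R = 413 − (-1941) = 2354 = 00100100110010
R = −(2354) = -2354 = 11011011001110
R = −(-2354) = 2354 = 00100100110010
R = −(2354) = -2354 = 11011011001110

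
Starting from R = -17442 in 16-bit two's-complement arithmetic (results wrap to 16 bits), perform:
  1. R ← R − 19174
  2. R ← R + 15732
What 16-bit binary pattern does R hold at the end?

1010111001101100

Start: R = -17442 = 1011101111011110.
R = -17442 − 19174 = -36616; wraps to 28920 = 0111000011111000
R = 28920 + 15732 = 44652; wraps to -20884 = 1010111001101100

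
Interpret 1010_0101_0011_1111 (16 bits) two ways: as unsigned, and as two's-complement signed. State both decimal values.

unsigned = 42303, signed = -23233

Unsigned: 1010010100111111 = 42303.
Signed: MSB=1 → 42303 − 65536 = -23233.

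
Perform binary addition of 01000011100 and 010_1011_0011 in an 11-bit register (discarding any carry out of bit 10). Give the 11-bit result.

10011001111

  01000011100
+ 01010110011
= 10011001111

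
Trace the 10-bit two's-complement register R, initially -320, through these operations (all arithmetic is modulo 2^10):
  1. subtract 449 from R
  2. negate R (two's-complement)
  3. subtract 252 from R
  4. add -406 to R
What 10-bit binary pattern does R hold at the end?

0001101111

Start: R = -320 = 1011000000.
R = -320 − 449 = -769; wraps to 255 = 0011111111
R = −(255) = -255 = 1100000001
R = -255 − 252 = -507 = 1000000101
R = -507 + (-406) = -913; wraps to 111 = 0001101111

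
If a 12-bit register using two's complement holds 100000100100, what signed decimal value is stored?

MSB is 1, so the value is negative.
Invert: 011111011011. Add 1: 011111011100 = 2012. So the value is −2012.

-2012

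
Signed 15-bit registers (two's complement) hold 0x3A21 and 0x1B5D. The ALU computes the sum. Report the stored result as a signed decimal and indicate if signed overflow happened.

-10882; overflow

0x3A21 = 011101000100001 = 14881 (signed)
0x1B5D = 001101101011101 = 7005 (signed)
  011101000100001
+ 001101101011101
= 101010101111110
Result 101010101111110: MSB = 1 → 21886 − 32768 = -10882.
Both addends are non-negative but the stored result is negative: signed overflow. The true value 14881 + 7005 = 21886 lies outside [-16384, 16383].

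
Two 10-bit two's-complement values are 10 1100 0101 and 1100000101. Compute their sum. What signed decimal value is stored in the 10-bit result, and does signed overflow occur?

458; overflow

10 1100 0101 → 1011000101 = -315 (signed)
1100000101 = -251 (signed)
  1011000101
+ 1100000101
= 0111001010  (discard carry-out 1)
Result 0111001010: MSB = 0 → value 458.
Both addends are negative but the stored result is non-negative: signed overflow. The true value -315 + (-251) = -566 lies outside [-512, 511].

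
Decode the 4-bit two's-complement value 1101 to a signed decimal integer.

-3

MSB is 1, so the value is negative.
Invert: 0010. Add 1: 0011 = 3. So the value is −3.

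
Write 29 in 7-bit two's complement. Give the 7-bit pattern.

0011101

29 is non-negative, so write it directly in 7 bits: 0011101.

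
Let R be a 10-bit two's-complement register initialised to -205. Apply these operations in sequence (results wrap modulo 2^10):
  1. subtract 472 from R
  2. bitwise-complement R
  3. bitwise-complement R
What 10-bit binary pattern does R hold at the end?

0101011011

Start: R = -205 = 1100110011.
R = -205 − 472 = -677; wraps to 347 = 0101011011
R = NOT 0101011011 = 1010100100 = -348
R = NOT 1010100100 = 0101011011 = 347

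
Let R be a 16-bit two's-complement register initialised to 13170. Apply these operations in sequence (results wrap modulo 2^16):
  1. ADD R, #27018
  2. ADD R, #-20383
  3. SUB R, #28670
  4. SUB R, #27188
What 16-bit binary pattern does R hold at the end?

0111001100101011

Start: R = 13170 = 0011001101110010.
R = 13170 + 27018 = 40188; wraps to -25348 = 1001110011111100
R = -25348 + (-20383) = -45731; wraps to 19805 = 0100110101011101
R = 19805 − 28670 = -8865 = 1101110101011111
R = -8865 − 27188 = -36053; wraps to 29483 = 0111001100101011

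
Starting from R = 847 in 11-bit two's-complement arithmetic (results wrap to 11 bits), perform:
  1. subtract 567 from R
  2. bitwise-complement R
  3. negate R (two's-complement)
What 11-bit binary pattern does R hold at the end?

00100011001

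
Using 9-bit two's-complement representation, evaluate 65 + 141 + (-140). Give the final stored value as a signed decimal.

66

65 + 141 = 206 (011001110)
206 + (-140) = 66 (001000010)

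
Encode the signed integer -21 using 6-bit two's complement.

101011

|-21| = 21 = 010101 in 6 bits.
Invert the bits: 101010. Add 1: 101011.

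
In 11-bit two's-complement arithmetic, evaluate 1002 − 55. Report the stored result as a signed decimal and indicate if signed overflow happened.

947; no overflow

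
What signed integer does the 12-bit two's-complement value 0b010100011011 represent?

1307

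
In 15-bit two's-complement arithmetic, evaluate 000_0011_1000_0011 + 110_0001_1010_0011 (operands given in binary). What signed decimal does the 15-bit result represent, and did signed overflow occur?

-6874; no overflow

000_0011_1000_0011 → 000001110000011 = 899 (signed)
110_0001_1010_0011 → 110000110100011 = -7773 (signed)
  000001110000011
+ 110000110100011
= 110010100100110
Result 110010100100110: MSB = 1 → 25894 − 32768 = -6874.
Addends have opposite signs, so signed overflow cannot occur.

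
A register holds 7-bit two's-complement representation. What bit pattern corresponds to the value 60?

0111100

60 is non-negative, so write it directly in 7 bits: 0111100.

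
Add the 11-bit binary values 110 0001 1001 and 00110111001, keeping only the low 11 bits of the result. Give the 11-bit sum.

  11000011001
+ 00110111001
= 11111010010

11111010010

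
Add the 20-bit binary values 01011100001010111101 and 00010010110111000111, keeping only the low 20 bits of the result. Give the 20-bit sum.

01101111000010000100

  01011100001010111101
+ 00010010110111000111
= 01101111000010000100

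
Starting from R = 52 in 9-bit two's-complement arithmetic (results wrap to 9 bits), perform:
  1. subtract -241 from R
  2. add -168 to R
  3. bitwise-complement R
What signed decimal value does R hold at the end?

Start: R = 52 = 000110100.
R = 52 − (-241) = 293; wraps to -219 = 100100101
R = -219 + (-168) = -387; wraps to 125 = 001111101
R = NOT 001111101 = 110000010 = -126

-126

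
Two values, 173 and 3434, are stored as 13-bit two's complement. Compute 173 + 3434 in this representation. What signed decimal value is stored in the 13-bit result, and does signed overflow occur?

173 → 0000010101101
3434 → 0110101101010
  0000010101101
+ 0110101101010
= 0111000010111
Result 0111000010111: MSB = 0 → value 3607.
Both addends are non-negative and so is the stored result: no signed overflow.

3607; no overflow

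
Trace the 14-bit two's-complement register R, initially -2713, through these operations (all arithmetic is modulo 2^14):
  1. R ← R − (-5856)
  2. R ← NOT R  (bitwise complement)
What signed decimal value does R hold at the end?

-3144

Start: R = -2713 = 11010101100111.
R = -2713 − (-5856) = 3143 = 00110001000111
R = NOT 00110001000111 = 11001110111000 = -3144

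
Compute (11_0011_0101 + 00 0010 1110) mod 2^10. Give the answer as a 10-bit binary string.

  1100110101
+ 0000101110
= 1101100011

1101100011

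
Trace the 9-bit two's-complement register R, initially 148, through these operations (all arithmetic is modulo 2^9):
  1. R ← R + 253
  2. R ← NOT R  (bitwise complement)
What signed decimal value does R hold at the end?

110

Start: R = 148 = 010010100.
R = 148 + 253 = 401; wraps to -111 = 110010001
R = NOT 110010001 = 001101110 = 110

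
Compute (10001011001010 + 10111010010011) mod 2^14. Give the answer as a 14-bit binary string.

01000101011101

  10001011001010
+ 10111010010011
= 01000101011101  (discard carry-out 1)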